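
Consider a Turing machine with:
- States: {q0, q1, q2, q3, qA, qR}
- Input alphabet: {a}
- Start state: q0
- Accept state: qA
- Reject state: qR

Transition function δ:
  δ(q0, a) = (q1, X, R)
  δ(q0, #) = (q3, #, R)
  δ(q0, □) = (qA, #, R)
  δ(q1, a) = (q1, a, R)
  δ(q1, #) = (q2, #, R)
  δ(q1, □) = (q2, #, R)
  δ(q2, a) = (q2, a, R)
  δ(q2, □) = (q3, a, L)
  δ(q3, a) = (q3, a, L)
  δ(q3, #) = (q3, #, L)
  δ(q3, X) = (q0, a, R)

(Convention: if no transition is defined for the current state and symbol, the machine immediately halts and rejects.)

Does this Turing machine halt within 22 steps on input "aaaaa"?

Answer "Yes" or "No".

Execution trace:
Initial: [q0]aaaaa
Step 1: δ(q0, a) = (q1, X, R) → X[q1]aaaa
Step 2: δ(q1, a) = (q1, a, R) → Xa[q1]aaa
Step 3: δ(q1, a) = (q1, a, R) → Xaa[q1]aa
Step 4: δ(q1, a) = (q1, a, R) → Xaaa[q1]a
Step 5: δ(q1, a) = (q1, a, R) → Xaaaa[q1]□
Step 6: δ(q1, □) = (q2, #, R) → Xaaaa#[q2]□
Step 7: δ(q2, □) = (q3, a, L) → Xaaaa[q3]#a
Step 8: δ(q3, #) = (q3, #, L) → Xaaa[q3]a#a
Step 9: δ(q3, a) = (q3, a, L) → Xaa[q3]aa#a
Step 10: δ(q3, a) = (q3, a, L) → Xa[q3]aaa#a
Step 11: δ(q3, a) = (q3, a, L) → X[q3]aaaa#a
Step 12: δ(q3, a) = (q3, a, L) → [q3]Xaaaa#a
Step 13: δ(q3, X) = (q0, a, R) → a[q0]aaaa#a
Step 14: δ(q0, a) = (q1, X, R) → aX[q1]aaa#a
Step 15: δ(q1, a) = (q1, a, R) → aXa[q1]aa#a
Step 16: δ(q1, a) = (q1, a, R) → aXaa[q1]a#a
Step 17: δ(q1, a) = (q1, a, R) → aXaaa[q1]#a
Step 18: δ(q1, #) = (q2, #, R) → aXaaa#[q2]a
Step 19: δ(q2, a) = (q2, a, R) → aXaaa#a[q2]□
Step 20: δ(q2, □) = (q3, a, L) → aXaaa#[q3]aa
Step 21: δ(q3, a) = (q3, a, L) → aXaaa[q3]#aa
Step 22: δ(q3, #) = (q3, #, L) → aXaa[q3]a#aa

The machine has not reached a halting state after 22 steps.
The machine did not halt within the 22-step bound.

Answer: No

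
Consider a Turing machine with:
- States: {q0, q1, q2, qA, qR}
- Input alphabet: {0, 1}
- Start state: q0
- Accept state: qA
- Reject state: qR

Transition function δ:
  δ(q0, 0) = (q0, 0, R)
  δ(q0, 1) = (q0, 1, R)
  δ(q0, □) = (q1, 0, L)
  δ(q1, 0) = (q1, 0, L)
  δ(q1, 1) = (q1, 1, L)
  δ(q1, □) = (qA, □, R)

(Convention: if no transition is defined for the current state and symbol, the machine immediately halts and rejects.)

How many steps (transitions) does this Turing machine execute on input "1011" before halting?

Execution trace:
Initial: [q0]1011
Step 1: δ(q0, 1) = (q0, 1, R) → 1[q0]011
Step 2: δ(q0, 0) = (q0, 0, R) → 10[q0]11
Step 3: δ(q0, 1) = (q0, 1, R) → 101[q0]1
Step 4: δ(q0, 1) = (q0, 1, R) → 1011[q0]□
Step 5: δ(q0, □) = (q1, 0, L) → 101[q1]10
Step 6: δ(q1, 1) = (q1, 1, L) → 10[q1]110
Step 7: δ(q1, 1) = (q1, 1, L) → 1[q1]0110
Step 8: δ(q1, 0) = (q1, 0, L) → [q1]10110
Step 9: δ(q1, 1) = (q1, 1, L) → [q1]□10110
Step 10: δ(q1, □) = (qA, □, R) → □[qA]10110

The machine reaches the accept state qA and halts.

The machine executed 10 steps before halting.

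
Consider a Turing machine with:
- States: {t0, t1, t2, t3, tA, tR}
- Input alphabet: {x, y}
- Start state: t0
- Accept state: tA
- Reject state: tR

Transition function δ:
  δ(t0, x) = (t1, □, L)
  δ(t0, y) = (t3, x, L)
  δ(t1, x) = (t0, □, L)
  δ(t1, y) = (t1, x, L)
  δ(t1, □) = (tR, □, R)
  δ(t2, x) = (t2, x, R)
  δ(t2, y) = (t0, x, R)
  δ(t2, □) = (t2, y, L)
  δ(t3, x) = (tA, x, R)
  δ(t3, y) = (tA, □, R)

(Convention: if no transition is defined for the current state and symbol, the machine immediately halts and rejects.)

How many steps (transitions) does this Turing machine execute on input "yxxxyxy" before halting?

Execution trace:
Initial: [t0]yxxxyxy
Step 1: δ(t0, y) = (t3, x, L) → [t3]□xxxxyxy

No transition is defined for δ(t3, □). By convention the machine halts and rejects.

The machine executed 1 step before halting.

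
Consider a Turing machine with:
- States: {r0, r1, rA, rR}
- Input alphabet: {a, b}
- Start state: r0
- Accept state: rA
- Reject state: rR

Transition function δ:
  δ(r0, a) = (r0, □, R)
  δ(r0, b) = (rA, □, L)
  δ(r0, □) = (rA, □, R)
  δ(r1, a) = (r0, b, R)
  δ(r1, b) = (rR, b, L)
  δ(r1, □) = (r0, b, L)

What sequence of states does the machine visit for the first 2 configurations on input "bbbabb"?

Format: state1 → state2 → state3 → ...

Execution trace:
Initial: [r0]bbbabb
Step 1: δ(r0, b) = (rA, □, L) → [rA]□□bbabb

The machine reaches the accept state rA and halts.

State sequence: r0 → rA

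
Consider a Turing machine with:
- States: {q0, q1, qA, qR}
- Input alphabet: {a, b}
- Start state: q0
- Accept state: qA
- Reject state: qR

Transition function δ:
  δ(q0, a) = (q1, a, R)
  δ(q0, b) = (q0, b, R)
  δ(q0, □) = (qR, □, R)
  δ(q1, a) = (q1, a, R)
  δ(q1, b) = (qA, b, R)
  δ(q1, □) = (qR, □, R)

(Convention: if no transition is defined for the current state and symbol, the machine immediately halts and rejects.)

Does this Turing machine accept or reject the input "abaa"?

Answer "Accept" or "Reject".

Execution trace:
Initial: [q0]abaa
Step 1: δ(q0, a) = (q1, a, R) → a[q1]baa
Step 2: δ(q1, b) = (qA, b, R) → ab[qA]aa

The machine reaches the accept state qA and halts.

Answer: Accept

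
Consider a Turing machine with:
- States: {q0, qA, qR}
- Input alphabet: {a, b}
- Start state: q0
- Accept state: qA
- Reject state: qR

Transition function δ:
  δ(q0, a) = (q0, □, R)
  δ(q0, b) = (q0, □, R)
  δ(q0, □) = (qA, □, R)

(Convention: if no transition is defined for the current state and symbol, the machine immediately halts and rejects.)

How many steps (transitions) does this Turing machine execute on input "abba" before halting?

Execution trace:
Initial: [q0]abba
Step 1: δ(q0, a) = (q0, □, R) → □[q0]bba
Step 2: δ(q0, b) = (q0, □, R) → □□[q0]ba
Step 3: δ(q0, b) = (q0, □, R) → □□□[q0]a
Step 4: δ(q0, a) = (q0, □, R) → □□□□[q0]□
Step 5: δ(q0, □) = (qA, □, R) → □□□□□[qA]□

The machine reaches the accept state qA and halts.

The machine executed 5 steps before halting.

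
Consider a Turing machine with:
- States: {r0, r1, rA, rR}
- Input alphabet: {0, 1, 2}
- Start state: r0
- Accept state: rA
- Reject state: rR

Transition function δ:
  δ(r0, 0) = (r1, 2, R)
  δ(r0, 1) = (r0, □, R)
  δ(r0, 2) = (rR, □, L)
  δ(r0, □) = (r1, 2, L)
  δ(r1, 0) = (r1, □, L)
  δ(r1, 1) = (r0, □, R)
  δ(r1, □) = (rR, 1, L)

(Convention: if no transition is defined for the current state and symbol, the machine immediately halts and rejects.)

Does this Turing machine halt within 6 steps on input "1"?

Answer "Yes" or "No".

Execution trace:
Initial: [r0]1
Step 1: δ(r0, 1) = (r0, □, R) → □[r0]□
Step 2: δ(r0, □) = (r1, 2, L) → [r1]□2
Step 3: δ(r1, □) = (rR, 1, L) → [rR]□12

The machine reaches the reject state rR and halts.
The machine halted after 3 steps (within the 6-step bound).

Answer: Yes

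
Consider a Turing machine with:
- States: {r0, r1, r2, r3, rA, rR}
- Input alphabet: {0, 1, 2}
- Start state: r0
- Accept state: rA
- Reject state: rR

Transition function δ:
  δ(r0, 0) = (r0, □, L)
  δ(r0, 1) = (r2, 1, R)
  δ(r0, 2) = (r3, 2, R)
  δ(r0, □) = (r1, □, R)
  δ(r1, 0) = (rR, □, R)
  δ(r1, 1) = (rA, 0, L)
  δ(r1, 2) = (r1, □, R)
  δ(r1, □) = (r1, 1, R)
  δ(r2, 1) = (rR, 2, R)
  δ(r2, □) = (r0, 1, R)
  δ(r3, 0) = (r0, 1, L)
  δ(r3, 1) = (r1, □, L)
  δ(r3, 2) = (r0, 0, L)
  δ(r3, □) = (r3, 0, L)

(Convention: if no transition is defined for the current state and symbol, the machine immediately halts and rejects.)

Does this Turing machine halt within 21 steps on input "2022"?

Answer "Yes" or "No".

Execution trace:
Initial: [r0]2022
Step 1: δ(r0, 2) = (r3, 2, R) → 2[r3]022
Step 2: δ(r3, 0) = (r0, 1, L) → [r0]2122
Step 3: δ(r0, 2) = (r3, 2, R) → 2[r3]122
Step 4: δ(r3, 1) = (r1, □, L) → [r1]2□22
Step 5: δ(r1, 2) = (r1, □, R) → □[r1]□22
Step 6: δ(r1, □) = (r1, 1, R) → □1[r1]22
Step 7: δ(r1, 2) = (r1, □, R) → □1□[r1]2
Step 8: δ(r1, 2) = (r1, □, R) → □1□□[r1]□
Step 9: δ(r1, □) = (r1, 1, R) → □1□□1[r1]□
Step 10: δ(r1, □) = (r1, 1, R) → □1□□11[r1]□
Step 11: δ(r1, □) = (r1, 1, R) → □1□□111[r1]□
Step 12: δ(r1, □) = (r1, 1, R) → □1□□1111[r1]□
Step 13: δ(r1, □) = (r1, 1, R) → □1□□11111[r1]□
Step 14: δ(r1, □) = (r1, 1, R) → □1□□111111[r1]□
Step 15: δ(r1, □) = (r1, 1, R) → □1□□1111111[r1]□
Step 16: δ(r1, □) = (r1, 1, R) → □1□□11111111[r1]□
Step 17: δ(r1, □) = (r1, 1, R) → □1□□111111111[r1]□
Step 18: δ(r1, □) = (r1, 1, R) → □1□□1111111111[r1]□
Step 19: δ(r1, □) = (r1, 1, R) → □1□□11111111111[r1]□
Step 20: δ(r1, □) = (r1, 1, R) → □1□□111111111111[r1]□
Step 21: δ(r1, □) = (r1, 1, R) → □1□□1111111111111[r1]□

The machine has not reached a halting state after 21 steps.
The machine did not halt within the 21-step bound.

Answer: No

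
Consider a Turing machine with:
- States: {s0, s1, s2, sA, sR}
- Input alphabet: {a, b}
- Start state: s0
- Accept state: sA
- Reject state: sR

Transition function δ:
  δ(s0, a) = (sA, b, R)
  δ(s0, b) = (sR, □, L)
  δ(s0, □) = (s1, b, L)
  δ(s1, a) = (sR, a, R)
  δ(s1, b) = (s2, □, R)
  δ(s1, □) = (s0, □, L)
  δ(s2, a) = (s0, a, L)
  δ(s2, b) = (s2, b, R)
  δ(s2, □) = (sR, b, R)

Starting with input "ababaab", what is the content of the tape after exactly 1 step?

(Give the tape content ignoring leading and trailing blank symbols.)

Execution trace:
Initial: [s0]ababaab
Step 1: δ(s0, a) = (sA, b, R) → b[sA]babaab

The machine reaches the accept state sA and halts.

After 1 step, the tape (ignoring leading/trailing blanks) is: bbabaab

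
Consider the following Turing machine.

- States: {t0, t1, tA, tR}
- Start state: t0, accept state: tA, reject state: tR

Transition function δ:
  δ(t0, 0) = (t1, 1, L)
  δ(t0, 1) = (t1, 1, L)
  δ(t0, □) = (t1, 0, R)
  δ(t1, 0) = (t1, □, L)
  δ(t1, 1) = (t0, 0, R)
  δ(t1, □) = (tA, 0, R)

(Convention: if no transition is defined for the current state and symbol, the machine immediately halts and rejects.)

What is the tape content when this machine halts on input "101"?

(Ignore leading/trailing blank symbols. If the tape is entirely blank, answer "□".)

Execution trace:
Initial: [t0]101
Step 1: δ(t0, 1) = (t1, 1, L) → [t1]□101
Step 2: δ(t1, □) = (tA, 0, R) → 0[tA]101

The machine reaches the accept state tA and halts.

Final tape (ignoring leading/trailing blanks): 0101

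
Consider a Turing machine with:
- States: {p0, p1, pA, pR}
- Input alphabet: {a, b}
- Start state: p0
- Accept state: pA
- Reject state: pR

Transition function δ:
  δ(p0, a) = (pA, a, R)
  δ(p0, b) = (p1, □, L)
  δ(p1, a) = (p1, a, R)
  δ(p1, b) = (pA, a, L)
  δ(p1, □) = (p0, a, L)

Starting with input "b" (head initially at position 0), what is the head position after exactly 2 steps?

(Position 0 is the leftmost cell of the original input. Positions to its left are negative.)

Execution trace (head position shown):
Step 0: [p0]b  (head at position 0)
Step 1: move left → [p1]□□  (head at position -1)
Step 2: move left → [p0]□a□  (head at position -2)

After 2 steps, the head is at position -2.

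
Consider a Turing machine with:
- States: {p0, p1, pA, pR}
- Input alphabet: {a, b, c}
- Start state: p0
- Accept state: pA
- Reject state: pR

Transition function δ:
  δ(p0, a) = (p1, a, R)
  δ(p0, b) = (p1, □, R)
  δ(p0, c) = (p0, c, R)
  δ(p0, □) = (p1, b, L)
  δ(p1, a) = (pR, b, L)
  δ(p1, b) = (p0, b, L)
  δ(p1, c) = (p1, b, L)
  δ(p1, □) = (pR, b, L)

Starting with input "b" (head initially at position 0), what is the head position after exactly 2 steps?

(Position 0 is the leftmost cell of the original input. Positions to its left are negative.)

Execution trace (head position shown):
Step 0: [p0]b  (head at position 0)
Step 1: move right → □[p1]□  (head at position 1)
Step 2: move left → [pR]□b  (head at position 0)

After 2 steps, the head is at position 0.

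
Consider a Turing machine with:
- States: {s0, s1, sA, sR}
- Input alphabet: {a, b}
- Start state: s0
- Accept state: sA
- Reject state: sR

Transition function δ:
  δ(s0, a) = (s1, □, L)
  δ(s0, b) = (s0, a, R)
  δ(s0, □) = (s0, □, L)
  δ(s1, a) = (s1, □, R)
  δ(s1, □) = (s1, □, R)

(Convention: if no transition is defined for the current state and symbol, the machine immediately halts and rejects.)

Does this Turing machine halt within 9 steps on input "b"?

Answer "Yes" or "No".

Execution trace:
Initial: [s0]b
Step 1: δ(s0, b) = (s0, a, R) → a[s0]□
Step 2: δ(s0, □) = (s0, □, L) → [s0]a□
Step 3: δ(s0, a) = (s1, □, L) → [s1]□□□
Step 4: δ(s1, □) = (s1, □, R) → □[s1]□□
Step 5: δ(s1, □) = (s1, □, R) → □□[s1]□
Step 6: δ(s1, □) = (s1, □, R) → □□□[s1]□
Step 7: δ(s1, □) = (s1, □, R) → □□□□[s1]□
Step 8: δ(s1, □) = (s1, □, R) → □□□□□[s1]□
Step 9: δ(s1, □) = (s1, □, R) → □□□□□□[s1]□

The machine has not reached a halting state after 9 steps.
The machine did not halt within the 9-step bound.

Answer: No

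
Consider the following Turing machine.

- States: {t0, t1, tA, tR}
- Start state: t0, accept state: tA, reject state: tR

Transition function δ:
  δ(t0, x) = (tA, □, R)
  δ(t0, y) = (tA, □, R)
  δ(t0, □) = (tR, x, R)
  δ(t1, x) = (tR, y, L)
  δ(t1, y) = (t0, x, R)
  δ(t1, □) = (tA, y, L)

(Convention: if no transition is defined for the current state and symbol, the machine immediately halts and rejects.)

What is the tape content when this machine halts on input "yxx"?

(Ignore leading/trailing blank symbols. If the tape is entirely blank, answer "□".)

Execution trace:
Initial: [t0]yxx
Step 1: δ(t0, y) = (tA, □, R) → □[tA]xx

The machine reaches the accept state tA and halts.

Final tape (ignoring leading/trailing blanks): xx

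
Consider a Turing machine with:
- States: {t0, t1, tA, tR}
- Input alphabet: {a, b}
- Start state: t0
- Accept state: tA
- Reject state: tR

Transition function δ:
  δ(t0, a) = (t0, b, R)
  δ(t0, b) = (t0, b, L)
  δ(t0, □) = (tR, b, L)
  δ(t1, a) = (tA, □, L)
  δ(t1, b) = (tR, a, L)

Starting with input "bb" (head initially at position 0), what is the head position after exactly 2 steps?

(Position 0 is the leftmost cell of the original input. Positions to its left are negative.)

Execution trace (head position shown):
Step 0: [t0]bb  (head at position 0)
Step 1: move left → [t0]□bb  (head at position -1)
Step 2: move left → [tR]□bbb  (head at position -2)

After 2 steps, the head is at position -2.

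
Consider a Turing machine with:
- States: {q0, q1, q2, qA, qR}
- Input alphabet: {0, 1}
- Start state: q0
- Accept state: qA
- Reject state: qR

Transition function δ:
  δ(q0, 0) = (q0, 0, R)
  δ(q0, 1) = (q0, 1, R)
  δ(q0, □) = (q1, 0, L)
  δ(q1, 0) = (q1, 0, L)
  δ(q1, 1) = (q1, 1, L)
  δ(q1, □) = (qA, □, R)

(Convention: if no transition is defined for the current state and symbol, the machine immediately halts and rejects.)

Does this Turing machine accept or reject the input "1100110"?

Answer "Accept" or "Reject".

Execution trace:
Initial: [q0]1100110
Step 1: δ(q0, 1) = (q0, 1, R) → 1[q0]100110
Step 2: δ(q0, 1) = (q0, 1, R) → 11[q0]00110
Step 3: δ(q0, 0) = (q0, 0, R) → 110[q0]0110
Step 4: δ(q0, 0) = (q0, 0, R) → 1100[q0]110
Step 5: δ(q0, 1) = (q0, 1, R) → 11001[q0]10
Step 6: δ(q0, 1) = (q0, 1, R) → 110011[q0]0
Step 7: δ(q0, 0) = (q0, 0, R) → 1100110[q0]□
Step 8: δ(q0, □) = (q1, 0, L) → 110011[q1]00
Step 9: δ(q1, 0) = (q1, 0, L) → 11001[q1]100
Step 10: δ(q1, 1) = (q1, 1, L) → 1100[q1]1100
Step 11: δ(q1, 1) = (q1, 1, L) → 110[q1]01100
Step 12: δ(q1, 0) = (q1, 0, L) → 11[q1]001100
Step 13: δ(q1, 0) = (q1, 0, L) → 1[q1]1001100
Step 14: δ(q1, 1) = (q1, 1, L) → [q1]11001100
Step 15: δ(q1, 1) = (q1, 1, L) → [q1]□11001100
Step 16: δ(q1, □) = (qA, □, R) → □[qA]11001100

The machine reaches the accept state qA and halts.

Answer: Accept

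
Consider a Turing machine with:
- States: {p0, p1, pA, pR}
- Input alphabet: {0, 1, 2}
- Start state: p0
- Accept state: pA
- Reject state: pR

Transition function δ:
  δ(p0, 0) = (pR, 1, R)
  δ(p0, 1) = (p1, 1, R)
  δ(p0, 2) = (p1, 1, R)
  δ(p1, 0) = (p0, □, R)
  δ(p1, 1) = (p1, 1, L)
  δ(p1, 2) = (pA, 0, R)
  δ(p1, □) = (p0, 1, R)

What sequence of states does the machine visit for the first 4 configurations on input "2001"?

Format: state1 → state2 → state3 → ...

Execution trace:
Initial: [p0]2001
Step 1: δ(p0, 2) = (p1, 1, R) → 1[p1]001
Step 2: δ(p1, 0) = (p0, □, R) → 1□[p0]01
Step 3: δ(p0, 0) = (pR, 1, R) → 1□1[pR]1

The machine reaches the reject state pR and halts.

State sequence: p0 → p1 → p0 → pR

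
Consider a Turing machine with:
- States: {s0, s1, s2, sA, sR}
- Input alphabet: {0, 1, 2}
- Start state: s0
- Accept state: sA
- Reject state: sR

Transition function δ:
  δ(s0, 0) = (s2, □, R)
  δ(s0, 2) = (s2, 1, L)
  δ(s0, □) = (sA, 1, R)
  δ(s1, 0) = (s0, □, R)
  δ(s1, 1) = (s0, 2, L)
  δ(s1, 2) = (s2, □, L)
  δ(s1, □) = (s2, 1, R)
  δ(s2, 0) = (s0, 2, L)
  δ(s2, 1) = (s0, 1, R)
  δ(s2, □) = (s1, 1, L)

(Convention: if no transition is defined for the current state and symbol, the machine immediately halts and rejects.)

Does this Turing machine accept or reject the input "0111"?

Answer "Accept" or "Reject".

Execution trace:
Initial: [s0]0111
Step 1: δ(s0, 0) = (s2, □, R) → □[s2]111
Step 2: δ(s2, 1) = (s0, 1, R) → □1[s0]11

No transition is defined for δ(s0, 1). By convention the machine halts and rejects.

Answer: Reject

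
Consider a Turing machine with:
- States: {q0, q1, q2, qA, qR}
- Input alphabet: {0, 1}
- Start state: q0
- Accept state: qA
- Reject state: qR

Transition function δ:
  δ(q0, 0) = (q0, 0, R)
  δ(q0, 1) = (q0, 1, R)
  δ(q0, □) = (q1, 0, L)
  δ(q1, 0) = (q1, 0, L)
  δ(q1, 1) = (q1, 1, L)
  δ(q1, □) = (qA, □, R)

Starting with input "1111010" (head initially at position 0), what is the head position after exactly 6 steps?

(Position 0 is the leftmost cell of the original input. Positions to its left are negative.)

Execution trace (head position shown):
Step 0: [q0]1111010  (head at position 0)
Step 1: move right → 1[q0]111010  (head at position 1)
Step 2: move right → 11[q0]11010  (head at position 2)
Step 3: move right → 111[q0]1010  (head at position 3)
Step 4: move right → 1111[q0]010  (head at position 4)
Step 5: move right → 11110[q0]10  (head at position 5)
Step 6: move right → 111101[q0]0  (head at position 6)

After 6 steps, the head is at position 6.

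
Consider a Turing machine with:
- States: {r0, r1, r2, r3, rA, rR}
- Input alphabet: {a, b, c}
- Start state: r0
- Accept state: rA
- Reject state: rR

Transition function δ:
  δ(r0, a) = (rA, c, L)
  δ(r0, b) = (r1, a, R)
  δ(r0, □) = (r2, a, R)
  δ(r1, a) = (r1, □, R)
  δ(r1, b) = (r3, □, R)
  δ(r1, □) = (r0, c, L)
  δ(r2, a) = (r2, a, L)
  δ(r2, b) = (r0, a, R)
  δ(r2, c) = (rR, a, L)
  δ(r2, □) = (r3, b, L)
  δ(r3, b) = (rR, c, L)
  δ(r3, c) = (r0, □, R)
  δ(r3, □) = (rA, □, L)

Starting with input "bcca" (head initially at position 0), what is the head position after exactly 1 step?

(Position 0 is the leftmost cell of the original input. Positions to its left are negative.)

Execution trace (head position shown):
Step 0: [r0]bcca  (head at position 0)
Step 1: move right → a[r1]cca  (head at position 1)

After 1 step, the head is at position 1.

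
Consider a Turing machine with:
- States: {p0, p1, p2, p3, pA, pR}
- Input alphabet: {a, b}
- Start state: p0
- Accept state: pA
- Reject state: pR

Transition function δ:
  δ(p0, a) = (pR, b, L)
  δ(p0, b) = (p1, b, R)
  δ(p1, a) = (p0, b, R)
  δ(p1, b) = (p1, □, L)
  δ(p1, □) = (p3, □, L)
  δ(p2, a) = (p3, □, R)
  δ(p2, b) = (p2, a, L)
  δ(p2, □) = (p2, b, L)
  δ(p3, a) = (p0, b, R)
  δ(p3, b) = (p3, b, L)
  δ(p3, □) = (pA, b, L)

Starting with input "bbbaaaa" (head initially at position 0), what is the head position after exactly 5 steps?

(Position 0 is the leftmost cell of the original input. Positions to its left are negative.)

Execution trace (head position shown):
Step 0: [p0]bbbaaaa  (head at position 0)
Step 1: move right → b[p1]bbaaaa  (head at position 1)
Step 2: move left → [p1]b□baaaa  (head at position 0)
Step 3: move left → [p1]□□□baaaa  (head at position -1)
Step 4: move left → [p3]□□□□baaaa  (head at position -2)
Step 5: move left → [pA]□b□□□baaaa  (head at position -3)

After 5 steps, the head is at position -3.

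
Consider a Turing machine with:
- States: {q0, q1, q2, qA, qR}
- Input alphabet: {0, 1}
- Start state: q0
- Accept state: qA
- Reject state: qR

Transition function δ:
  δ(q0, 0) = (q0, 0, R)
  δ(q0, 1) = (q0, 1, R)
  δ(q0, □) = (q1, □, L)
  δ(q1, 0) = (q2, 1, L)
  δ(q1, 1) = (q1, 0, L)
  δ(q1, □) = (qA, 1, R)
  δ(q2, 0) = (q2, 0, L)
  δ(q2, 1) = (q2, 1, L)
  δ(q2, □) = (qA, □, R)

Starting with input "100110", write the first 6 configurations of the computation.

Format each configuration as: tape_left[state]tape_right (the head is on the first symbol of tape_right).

Transitions applied:
Step 1: δ(q0, 1) = (q0, 1, R)
Step 2: δ(q0, 0) = (q0, 0, R)
Step 3: δ(q0, 0) = (q0, 0, R)
Step 4: δ(q0, 1) = (q0, 1, R)
Step 5: δ(q0, 1) = (q0, 1, R)

The first 6 configurations are:
[q0]100110 ⊢ 1[q0]00110 ⊢ 10[q0]0110 ⊢ 100[q0]110 ⊢ 1001[q0]10 ⊢ 10011[q0]0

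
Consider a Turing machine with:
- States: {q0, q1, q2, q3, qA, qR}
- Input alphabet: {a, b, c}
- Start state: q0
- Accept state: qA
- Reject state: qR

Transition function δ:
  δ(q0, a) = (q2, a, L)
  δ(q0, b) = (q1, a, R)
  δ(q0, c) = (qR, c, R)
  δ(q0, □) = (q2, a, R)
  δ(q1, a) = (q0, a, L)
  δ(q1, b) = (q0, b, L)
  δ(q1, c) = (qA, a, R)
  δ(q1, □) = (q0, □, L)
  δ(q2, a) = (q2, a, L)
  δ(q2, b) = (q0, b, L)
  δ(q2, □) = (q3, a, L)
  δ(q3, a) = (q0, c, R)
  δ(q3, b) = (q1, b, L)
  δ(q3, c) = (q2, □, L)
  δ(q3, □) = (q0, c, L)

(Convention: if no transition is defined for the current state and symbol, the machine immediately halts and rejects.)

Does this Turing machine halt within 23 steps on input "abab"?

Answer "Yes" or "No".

Execution trace:
Initial: [q0]abab
Step 1: δ(q0, a) = (q2, a, L) → [q2]□abab
Step 2: δ(q2, □) = (q3, a, L) → [q3]□aabab
Step 3: δ(q3, □) = (q0, c, L) → [q0]□caabab
Step 4: δ(q0, □) = (q2, a, R) → a[q2]caabab

No transition is defined for δ(q2, c). By convention the machine halts and rejects.
The machine halted after 4 steps (within the 23-step bound).

Answer: Yes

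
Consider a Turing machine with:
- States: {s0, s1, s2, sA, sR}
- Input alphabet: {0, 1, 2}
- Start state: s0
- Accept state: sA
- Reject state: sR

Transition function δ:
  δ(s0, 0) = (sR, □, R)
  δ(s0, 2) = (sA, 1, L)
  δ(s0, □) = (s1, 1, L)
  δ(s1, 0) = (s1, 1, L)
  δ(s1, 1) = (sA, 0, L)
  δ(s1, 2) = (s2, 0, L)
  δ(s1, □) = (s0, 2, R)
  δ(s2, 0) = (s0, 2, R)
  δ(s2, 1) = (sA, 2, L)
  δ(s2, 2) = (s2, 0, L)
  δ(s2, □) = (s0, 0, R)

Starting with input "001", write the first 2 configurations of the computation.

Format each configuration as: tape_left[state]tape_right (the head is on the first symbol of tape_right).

Transitions applied:
Step 1: δ(s0, 0) = (sR, □, R)

The first 2 configurations are:
[s0]001 ⊢ □[sR]01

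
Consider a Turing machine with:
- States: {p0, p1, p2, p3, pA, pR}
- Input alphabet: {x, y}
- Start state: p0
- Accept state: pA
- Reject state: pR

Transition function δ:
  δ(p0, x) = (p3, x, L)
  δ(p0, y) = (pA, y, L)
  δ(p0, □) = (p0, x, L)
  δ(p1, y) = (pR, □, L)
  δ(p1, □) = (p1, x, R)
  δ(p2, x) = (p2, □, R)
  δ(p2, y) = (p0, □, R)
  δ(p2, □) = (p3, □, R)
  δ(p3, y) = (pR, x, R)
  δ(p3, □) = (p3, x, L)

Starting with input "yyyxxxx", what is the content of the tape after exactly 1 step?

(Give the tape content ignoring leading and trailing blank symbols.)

Execution trace:
Initial: [p0]yyyxxxx
Step 1: δ(p0, y) = (pA, y, L) → [pA]□yyyxxxx

The machine reaches the accept state pA and halts.

After 1 step, the tape (ignoring leading/trailing blanks) is: yyyxxxx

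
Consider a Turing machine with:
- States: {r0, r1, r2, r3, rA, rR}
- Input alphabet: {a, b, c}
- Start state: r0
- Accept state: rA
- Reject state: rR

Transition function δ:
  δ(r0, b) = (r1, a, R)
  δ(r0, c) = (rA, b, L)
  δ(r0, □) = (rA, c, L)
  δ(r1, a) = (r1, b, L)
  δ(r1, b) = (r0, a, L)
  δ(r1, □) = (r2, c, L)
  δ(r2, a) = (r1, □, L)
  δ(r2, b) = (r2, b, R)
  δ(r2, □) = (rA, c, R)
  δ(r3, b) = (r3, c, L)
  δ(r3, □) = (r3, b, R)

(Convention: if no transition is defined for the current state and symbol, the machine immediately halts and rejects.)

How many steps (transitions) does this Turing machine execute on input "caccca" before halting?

Execution trace:
Initial: [r0]caccca
Step 1: δ(r0, c) = (rA, b, L) → [rA]□baccca

The machine reaches the accept state rA and halts.

The machine executed 1 step before halting.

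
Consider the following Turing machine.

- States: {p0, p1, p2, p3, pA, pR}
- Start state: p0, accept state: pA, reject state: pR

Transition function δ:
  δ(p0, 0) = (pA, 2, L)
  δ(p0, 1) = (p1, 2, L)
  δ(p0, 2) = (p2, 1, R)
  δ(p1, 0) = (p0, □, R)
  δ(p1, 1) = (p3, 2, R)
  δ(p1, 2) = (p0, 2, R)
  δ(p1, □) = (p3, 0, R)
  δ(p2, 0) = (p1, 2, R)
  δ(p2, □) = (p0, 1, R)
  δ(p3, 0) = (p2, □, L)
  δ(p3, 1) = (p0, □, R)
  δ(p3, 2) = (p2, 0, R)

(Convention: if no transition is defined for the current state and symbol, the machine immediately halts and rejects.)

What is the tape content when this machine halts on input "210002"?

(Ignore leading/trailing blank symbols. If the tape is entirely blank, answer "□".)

Execution trace:
Initial: [p0]210002
Step 1: δ(p0, 2) = (p2, 1, R) → 1[p2]10002

No transition is defined for δ(p2, 1). By convention the machine halts and rejects.

Final tape (ignoring leading/trailing blanks): 110002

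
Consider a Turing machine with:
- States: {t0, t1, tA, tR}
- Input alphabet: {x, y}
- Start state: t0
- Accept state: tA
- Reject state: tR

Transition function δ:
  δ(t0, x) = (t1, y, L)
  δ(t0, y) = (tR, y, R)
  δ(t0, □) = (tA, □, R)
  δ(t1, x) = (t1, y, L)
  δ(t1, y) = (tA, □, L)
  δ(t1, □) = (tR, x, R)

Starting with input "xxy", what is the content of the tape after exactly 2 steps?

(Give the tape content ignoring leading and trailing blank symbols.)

Execution trace:
Initial: [t0]xxy
Step 1: δ(t0, x) = (t1, y, L) → [t1]□yxy
Step 2: δ(t1, □) = (tR, x, R) → x[tR]yxy

The machine reaches the reject state tR and halts.

After 2 steps, the tape (ignoring leading/trailing blanks) is: xyxy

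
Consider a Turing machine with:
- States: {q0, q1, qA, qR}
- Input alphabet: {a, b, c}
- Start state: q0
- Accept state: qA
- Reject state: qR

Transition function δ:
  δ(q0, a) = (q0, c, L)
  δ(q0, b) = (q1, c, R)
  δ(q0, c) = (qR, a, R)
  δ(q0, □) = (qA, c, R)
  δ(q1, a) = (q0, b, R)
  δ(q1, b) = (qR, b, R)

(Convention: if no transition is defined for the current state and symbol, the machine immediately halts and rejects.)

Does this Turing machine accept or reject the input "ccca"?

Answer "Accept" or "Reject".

Execution trace:
Initial: [q0]ccca
Step 1: δ(q0, c) = (qR, a, R) → a[qR]cca

The machine reaches the reject state qR and halts.

Answer: Reject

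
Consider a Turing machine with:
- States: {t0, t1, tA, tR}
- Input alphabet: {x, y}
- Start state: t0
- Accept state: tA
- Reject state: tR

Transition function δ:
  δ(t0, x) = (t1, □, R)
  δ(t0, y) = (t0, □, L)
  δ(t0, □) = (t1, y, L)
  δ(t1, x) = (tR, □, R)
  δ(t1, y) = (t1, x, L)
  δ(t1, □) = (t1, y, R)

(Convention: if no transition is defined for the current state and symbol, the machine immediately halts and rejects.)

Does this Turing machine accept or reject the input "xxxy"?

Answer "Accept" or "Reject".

Execution trace:
Initial: [t0]xxxy
Step 1: δ(t0, x) = (t1, □, R) → □[t1]xxy
Step 2: δ(t1, x) = (tR, □, R) → □□[tR]xy

The machine reaches the reject state tR and halts.

Answer: Reject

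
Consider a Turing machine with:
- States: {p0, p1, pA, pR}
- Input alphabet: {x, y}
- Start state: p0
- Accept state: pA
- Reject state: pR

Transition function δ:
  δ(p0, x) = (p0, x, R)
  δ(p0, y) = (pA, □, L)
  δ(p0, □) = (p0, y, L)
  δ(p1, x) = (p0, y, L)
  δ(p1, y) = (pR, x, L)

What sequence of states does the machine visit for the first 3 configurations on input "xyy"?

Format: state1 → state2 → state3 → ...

Execution trace:
Initial: [p0]xyy
Step 1: δ(p0, x) = (p0, x, R) → x[p0]yy
Step 2: δ(p0, y) = (pA, □, L) → [pA]x□y

The machine reaches the accept state pA and halts.

State sequence: p0 → p0 → pA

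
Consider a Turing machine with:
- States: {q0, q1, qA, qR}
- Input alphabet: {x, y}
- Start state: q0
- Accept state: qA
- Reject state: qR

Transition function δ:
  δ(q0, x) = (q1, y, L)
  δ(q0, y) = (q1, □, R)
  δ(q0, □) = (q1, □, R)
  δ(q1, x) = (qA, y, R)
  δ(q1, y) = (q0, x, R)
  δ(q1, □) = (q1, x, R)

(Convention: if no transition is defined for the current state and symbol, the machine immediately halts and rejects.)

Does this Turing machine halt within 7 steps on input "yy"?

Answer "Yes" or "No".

Execution trace:
Initial: [q0]yy
Step 1: δ(q0, y) = (q1, □, R) → □[q1]y
Step 2: δ(q1, y) = (q0, x, R) → □x[q0]□
Step 3: δ(q0, □) = (q1, □, R) → □x□[q1]□
Step 4: δ(q1, □) = (q1, x, R) → □x□x[q1]□
Step 5: δ(q1, □) = (q1, x, R) → □x□xx[q1]□
Step 6: δ(q1, □) = (q1, x, R) → □x□xxx[q1]□
Step 7: δ(q1, □) = (q1, x, R) → □x□xxxx[q1]□

The machine has not reached a halting state after 7 steps.
The machine did not halt within the 7-step bound.

Answer: No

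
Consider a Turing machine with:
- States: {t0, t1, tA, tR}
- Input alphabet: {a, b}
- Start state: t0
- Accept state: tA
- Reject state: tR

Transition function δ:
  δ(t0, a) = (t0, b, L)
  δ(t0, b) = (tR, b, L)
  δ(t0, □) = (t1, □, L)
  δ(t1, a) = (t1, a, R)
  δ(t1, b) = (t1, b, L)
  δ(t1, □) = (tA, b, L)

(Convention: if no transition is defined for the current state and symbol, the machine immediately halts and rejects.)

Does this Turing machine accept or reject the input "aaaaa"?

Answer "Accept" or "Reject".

Execution trace:
Initial: [t0]aaaaa
Step 1: δ(t0, a) = (t0, b, L) → [t0]□baaaa
Step 2: δ(t0, □) = (t1, □, L) → [t1]□□baaaa
Step 3: δ(t1, □) = (tA, b, L) → [tA]□b□baaaa

The machine reaches the accept state tA and halts.

Answer: Accept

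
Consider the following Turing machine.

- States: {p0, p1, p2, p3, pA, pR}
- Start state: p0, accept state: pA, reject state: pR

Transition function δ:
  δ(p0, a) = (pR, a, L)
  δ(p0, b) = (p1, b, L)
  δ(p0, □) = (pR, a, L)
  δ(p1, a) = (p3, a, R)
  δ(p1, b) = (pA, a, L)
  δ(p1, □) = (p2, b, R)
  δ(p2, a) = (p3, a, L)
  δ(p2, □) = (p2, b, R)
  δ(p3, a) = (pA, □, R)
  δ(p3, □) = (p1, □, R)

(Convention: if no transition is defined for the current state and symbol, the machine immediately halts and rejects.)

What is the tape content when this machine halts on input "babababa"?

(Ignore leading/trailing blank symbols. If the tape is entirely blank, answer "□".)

Execution trace:
Initial: [p0]babababa
Step 1: δ(p0, b) = (p1, b, L) → [p1]□babababa
Step 2: δ(p1, □) = (p2, b, R) → b[p2]babababa

No transition is defined for δ(p2, b). By convention the machine halts and rejects.

Final tape (ignoring leading/trailing blanks): bbabababa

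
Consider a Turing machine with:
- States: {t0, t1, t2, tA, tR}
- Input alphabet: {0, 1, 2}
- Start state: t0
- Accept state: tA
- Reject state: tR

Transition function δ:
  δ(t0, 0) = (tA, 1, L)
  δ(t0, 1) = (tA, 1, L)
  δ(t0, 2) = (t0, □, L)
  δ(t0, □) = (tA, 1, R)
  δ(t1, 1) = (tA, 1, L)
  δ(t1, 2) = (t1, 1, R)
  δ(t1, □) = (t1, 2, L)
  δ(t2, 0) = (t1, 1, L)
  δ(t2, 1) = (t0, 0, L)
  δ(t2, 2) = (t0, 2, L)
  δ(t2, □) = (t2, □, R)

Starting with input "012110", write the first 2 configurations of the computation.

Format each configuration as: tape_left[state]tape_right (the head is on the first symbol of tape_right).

Transitions applied:
Step 1: δ(t0, 0) = (tA, 1, L)

The first 2 configurations are:
[t0]012110 ⊢ [tA]□112110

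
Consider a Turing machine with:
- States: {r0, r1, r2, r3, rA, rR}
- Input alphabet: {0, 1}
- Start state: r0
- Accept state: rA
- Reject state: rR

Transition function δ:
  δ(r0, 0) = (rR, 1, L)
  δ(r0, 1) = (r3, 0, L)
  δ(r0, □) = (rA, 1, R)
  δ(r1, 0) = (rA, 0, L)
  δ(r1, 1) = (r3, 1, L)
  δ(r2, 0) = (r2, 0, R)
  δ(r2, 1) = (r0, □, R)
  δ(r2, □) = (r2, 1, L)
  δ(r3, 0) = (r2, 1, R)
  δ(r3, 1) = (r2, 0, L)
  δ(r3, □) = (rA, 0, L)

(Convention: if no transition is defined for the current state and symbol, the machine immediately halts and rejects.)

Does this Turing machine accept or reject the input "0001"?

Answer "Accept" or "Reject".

Execution trace:
Initial: [r0]0001
Step 1: δ(r0, 0) = (rR, 1, L) → [rR]□1001

The machine reaches the reject state rR and halts.

Answer: Reject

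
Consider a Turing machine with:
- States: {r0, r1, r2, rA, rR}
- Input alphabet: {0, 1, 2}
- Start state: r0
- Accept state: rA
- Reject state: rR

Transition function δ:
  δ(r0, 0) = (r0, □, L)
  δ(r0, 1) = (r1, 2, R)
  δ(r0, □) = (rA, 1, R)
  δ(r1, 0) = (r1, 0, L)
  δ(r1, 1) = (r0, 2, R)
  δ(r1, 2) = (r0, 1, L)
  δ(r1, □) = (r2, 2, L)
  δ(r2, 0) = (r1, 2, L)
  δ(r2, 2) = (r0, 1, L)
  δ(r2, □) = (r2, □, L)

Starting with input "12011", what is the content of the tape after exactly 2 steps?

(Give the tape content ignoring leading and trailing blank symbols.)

Execution trace:
Initial: [r0]12011
Step 1: δ(r0, 1) = (r1, 2, R) → 2[r1]2011
Step 2: δ(r1, 2) = (r0, 1, L) → [r0]21011

No transition is defined for δ(r0, 2). By convention the machine halts and rejects.

After 2 steps, the tape (ignoring leading/trailing blanks) is: 21011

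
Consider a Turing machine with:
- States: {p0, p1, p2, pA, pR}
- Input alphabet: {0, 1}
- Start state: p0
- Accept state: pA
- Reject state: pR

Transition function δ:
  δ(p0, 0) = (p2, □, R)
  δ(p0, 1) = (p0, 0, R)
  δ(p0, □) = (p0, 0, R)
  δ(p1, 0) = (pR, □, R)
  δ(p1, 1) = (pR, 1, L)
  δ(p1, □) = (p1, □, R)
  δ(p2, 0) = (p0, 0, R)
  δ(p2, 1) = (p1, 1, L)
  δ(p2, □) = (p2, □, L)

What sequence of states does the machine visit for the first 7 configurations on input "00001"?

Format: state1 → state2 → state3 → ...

Execution trace:
Initial: [p0]00001
Step 1: δ(p0, 0) = (p2, □, R) → □[p2]0001
Step 2: δ(p2, 0) = (p0, 0, R) → □0[p0]001
Step 3: δ(p0, 0) = (p2, □, R) → □0□[p2]01
Step 4: δ(p2, 0) = (p0, 0, R) → □0□0[p0]1
Step 5: δ(p0, 1) = (p0, 0, R) → □0□00[p0]□
Step 6: δ(p0, □) = (p0, 0, R) → □0□000[p0]□

State sequence: p0 → p2 → p0 → p2 → p0 → p0 → p0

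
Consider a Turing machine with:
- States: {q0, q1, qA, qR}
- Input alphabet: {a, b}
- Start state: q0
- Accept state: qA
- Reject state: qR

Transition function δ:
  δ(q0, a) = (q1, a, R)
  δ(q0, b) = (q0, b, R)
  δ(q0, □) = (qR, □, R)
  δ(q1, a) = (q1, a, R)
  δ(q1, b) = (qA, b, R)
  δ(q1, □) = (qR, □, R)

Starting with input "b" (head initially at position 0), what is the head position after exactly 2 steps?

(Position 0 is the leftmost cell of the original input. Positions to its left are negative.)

Execution trace (head position shown):
Step 0: [q0]b  (head at position 0)
Step 1: move right → b[q0]□  (head at position 1)
Step 2: move right → b□[qR]□  (head at position 2)

After 2 steps, the head is at position 2.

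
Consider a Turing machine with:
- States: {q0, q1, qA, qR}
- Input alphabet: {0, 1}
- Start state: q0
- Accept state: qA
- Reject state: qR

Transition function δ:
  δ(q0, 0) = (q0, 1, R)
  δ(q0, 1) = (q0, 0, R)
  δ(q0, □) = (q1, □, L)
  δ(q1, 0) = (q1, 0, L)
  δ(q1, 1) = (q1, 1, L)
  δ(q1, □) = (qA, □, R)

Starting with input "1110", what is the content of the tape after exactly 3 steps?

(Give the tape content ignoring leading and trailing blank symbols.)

Execution trace:
Initial: [q0]1110
Step 1: δ(q0, 1) = (q0, 0, R) → 0[q0]110
Step 2: δ(q0, 1) = (q0, 0, R) → 00[q0]10
Step 3: δ(q0, 1) = (q0, 0, R) → 000[q0]0

After 3 steps, the tape (ignoring leading/trailing blanks) is: 0000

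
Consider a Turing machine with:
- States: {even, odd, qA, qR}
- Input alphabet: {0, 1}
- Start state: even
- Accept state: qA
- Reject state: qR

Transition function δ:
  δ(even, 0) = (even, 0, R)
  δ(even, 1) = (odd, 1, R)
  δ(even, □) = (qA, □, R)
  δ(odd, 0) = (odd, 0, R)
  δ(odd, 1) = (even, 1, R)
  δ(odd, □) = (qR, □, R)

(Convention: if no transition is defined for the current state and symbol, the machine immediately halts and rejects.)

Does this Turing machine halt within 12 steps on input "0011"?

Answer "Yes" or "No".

Execution trace:
Initial: [even]0011
Step 1: δ(even, 0) = (even, 0, R) → 0[even]011
Step 2: δ(even, 0) = (even, 0, R) → 00[even]11
Step 3: δ(even, 1) = (odd, 1, R) → 001[odd]1
Step 4: δ(odd, 1) = (even, 1, R) → 0011[even]□
Step 5: δ(even, □) = (qA, □, R) → 0011□[qA]□

The machine reaches the accept state qA and halts.
The machine halted after 5 steps (within the 12-step bound).

Answer: Yes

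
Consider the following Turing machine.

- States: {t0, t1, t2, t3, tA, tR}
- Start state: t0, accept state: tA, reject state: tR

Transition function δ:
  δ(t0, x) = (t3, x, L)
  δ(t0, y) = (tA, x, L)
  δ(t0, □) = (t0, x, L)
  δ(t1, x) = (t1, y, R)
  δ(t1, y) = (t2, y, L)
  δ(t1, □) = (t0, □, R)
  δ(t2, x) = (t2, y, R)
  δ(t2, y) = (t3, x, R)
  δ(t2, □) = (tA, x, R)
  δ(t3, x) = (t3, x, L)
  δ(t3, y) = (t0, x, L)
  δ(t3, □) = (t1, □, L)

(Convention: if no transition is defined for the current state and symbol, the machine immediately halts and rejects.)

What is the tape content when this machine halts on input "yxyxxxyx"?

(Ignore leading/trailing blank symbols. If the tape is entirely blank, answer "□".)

Execution trace:
Initial: [t0]yxyxxxyx
Step 1: δ(t0, y) = (tA, x, L) → [tA]□xxyxxxyx

The machine reaches the accept state tA and halts.

Final tape (ignoring leading/trailing blanks): xxyxxxyx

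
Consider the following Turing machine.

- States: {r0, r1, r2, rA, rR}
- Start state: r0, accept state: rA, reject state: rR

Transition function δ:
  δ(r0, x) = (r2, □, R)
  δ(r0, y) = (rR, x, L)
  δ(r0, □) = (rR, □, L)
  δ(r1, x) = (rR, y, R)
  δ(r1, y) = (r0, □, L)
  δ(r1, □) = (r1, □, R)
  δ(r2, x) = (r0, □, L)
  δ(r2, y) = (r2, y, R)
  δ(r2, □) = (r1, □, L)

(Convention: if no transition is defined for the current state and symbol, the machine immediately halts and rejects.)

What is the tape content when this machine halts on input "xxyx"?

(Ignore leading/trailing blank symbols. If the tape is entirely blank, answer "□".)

Execution trace:
Initial: [r0]xxyx
Step 1: δ(r0, x) = (r2, □, R) → □[r2]xyx
Step 2: δ(r2, x) = (r0, □, L) → [r0]□□yx
Step 3: δ(r0, □) = (rR, □, L) → [rR]□□□yx

The machine reaches the reject state rR and halts.

Final tape (ignoring leading/trailing blanks): yx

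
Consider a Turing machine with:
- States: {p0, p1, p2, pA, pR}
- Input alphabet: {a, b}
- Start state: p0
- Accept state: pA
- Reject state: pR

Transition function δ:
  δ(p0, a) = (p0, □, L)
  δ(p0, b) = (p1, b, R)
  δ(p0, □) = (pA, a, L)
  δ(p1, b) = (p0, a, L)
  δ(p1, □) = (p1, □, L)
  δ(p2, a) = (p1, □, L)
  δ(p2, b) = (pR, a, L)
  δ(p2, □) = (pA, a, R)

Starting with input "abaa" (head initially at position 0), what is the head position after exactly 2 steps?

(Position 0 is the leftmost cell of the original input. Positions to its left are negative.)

Execution trace (head position shown):
Step 0: [p0]abaa  (head at position 0)
Step 1: move left → [p0]□□baa  (head at position -1)
Step 2: move left → [pA]□a□baa  (head at position -2)

After 2 steps, the head is at position -2.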